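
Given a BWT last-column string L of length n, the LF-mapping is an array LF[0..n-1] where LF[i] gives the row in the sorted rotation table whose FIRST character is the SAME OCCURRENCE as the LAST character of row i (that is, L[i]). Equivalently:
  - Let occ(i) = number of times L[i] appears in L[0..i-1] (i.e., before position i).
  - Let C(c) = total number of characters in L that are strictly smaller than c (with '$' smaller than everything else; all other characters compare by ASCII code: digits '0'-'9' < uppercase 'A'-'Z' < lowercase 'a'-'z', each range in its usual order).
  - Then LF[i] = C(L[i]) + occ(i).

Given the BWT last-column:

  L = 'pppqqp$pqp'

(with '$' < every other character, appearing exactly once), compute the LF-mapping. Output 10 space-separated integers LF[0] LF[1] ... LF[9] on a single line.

Char counts: '$':1, 'p':6, 'q':3
C (first-col start): C('$')=0, C('p')=1, C('q')=7
L[0]='p': occ=0, LF[0]=C('p')+0=1+0=1
L[1]='p': occ=1, LF[1]=C('p')+1=1+1=2
L[2]='p': occ=2, LF[2]=C('p')+2=1+2=3
L[3]='q': occ=0, LF[3]=C('q')+0=7+0=7
L[4]='q': occ=1, LF[4]=C('q')+1=7+1=8
L[5]='p': occ=3, LF[5]=C('p')+3=1+3=4
L[6]='$': occ=0, LF[6]=C('$')+0=0+0=0
L[7]='p': occ=4, LF[7]=C('p')+4=1+4=5
L[8]='q': occ=2, LF[8]=C('q')+2=7+2=9
L[9]='p': occ=5, LF[9]=C('p')+5=1+5=6

Answer: 1 2 3 7 8 4 0 5 9 6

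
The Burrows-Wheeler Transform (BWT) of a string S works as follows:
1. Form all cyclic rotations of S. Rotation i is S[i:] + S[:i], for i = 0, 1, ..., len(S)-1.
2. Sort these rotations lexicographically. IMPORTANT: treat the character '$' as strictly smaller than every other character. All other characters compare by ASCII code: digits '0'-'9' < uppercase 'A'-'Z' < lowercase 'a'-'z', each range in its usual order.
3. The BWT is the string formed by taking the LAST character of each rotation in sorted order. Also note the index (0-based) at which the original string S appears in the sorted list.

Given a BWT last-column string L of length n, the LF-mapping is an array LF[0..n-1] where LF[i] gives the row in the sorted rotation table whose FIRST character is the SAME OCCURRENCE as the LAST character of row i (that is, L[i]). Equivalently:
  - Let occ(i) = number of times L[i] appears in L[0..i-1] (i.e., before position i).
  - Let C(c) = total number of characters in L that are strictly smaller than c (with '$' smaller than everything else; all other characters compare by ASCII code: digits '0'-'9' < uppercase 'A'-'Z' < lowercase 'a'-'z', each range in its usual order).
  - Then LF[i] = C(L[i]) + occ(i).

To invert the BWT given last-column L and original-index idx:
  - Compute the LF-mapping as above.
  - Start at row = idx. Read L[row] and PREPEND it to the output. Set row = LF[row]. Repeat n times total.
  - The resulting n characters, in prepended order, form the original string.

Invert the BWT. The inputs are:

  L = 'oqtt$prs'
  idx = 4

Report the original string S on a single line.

LF mapping: 1 3 6 7 0 2 4 5
Walk LF starting at row 4, prepending L[row]:
  step 1: row=4, L[4]='$', prepend. Next row=LF[4]=0
  step 2: row=0, L[0]='o', prepend. Next row=LF[0]=1
  step 3: row=1, L[1]='q', prepend. Next row=LF[1]=3
  step 4: row=3, L[3]='t', prepend. Next row=LF[3]=7
  step 5: row=7, L[7]='s', prepend. Next row=LF[7]=5
  step 6: row=5, L[5]='p', prepend. Next row=LF[5]=2
  step 7: row=2, L[2]='t', prepend. Next row=LF[2]=6
  step 8: row=6, L[6]='r', prepend. Next row=LF[6]=4
Reversed output: rtpstqo$

Answer: rtpstqo$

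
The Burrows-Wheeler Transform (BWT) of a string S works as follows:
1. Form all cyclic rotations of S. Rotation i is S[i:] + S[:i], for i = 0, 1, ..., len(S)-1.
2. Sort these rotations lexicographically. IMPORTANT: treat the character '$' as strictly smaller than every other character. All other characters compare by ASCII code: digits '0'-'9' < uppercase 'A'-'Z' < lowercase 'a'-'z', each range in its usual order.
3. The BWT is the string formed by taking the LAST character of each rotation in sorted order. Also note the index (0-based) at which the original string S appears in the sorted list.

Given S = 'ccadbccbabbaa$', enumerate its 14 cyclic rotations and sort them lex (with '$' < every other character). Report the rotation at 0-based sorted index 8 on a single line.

All 14 rotations (rotation i = S[i:]+S[:i]):
  rot[0] = ccadbccbabbaa$
  rot[1] = cadbccbabbaa$c
  rot[2] = adbccbabbaa$cc
  rot[3] = dbccbabbaa$cca
  rot[4] = bccbabbaa$ccad
  rot[5] = ccbabbaa$ccadb
  rot[6] = cbabbaa$ccadbc
  rot[7] = babbaa$ccadbcc
  rot[8] = abbaa$ccadbccb
  rot[9] = bbaa$ccadbccba
  rot[10] = baa$ccadbccbab
  rot[11] = aa$ccadbccbabb
  rot[12] = a$ccadbccbabba
  rot[13] = $ccadbccbabbaa
Sorted (with $ < everything):
  sorted[0] = $ccadbccbabbaa
  sorted[1] = a$ccadbccbabba
  sorted[2] = aa$ccadbccbabb
  sorted[3] = abbaa$ccadbccb
  sorted[4] = adbccbabbaa$cc
  sorted[5] = baa$ccadbccbab
  sorted[6] = babbaa$ccadbcc
  sorted[7] = bbaa$ccadbccba
  sorted[8] = bccbabbaa$ccad
  sorted[9] = cadbccbabbaa$c
  sorted[10] = cbabbaa$ccadbc
  sorted[11] = ccadbccbabbaa$
  sorted[12] = ccbabbaa$ccadb
  sorted[13] = dbccbabbaa$cca
sorted[8] = bccbabbaa$ccad

Answer: bccbabbaa$ccad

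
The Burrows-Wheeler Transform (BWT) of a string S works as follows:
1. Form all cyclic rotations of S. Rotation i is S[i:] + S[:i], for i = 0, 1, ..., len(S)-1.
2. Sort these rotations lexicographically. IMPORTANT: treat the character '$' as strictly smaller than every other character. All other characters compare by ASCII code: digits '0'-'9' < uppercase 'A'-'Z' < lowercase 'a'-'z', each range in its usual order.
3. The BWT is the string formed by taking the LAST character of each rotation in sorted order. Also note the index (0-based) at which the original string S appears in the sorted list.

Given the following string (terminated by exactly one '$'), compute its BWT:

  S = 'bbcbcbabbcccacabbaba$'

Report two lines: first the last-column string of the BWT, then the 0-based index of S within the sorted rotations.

Answer: abbcbcabca$acbbacbbcb
10

Derivation:
All 21 rotations (rotation i = S[i:]+S[:i]):
  rot[0] = bbcbcbabbcccacabbaba$
  rot[1] = bcbcbabbcccacabbaba$b
  rot[2] = cbcbabbcccacabbaba$bb
  rot[3] = bcbabbcccacabbaba$bbc
  rot[4] = cbabbcccacabbaba$bbcb
  rot[5] = babbcccacabbaba$bbcbc
  rot[6] = abbcccacabbaba$bbcbcb
  rot[7] = bbcccacabbaba$bbcbcba
  rot[8] = bcccacabbaba$bbcbcbab
  rot[9] = cccacabbaba$bbcbcbabb
  rot[10] = ccacabbaba$bbcbcbabbc
  rot[11] = cacabbaba$bbcbcbabbcc
  rot[12] = acabbaba$bbcbcbabbccc
  rot[13] = cabbaba$bbcbcbabbccca
  rot[14] = abbaba$bbcbcbabbcccac
  rot[15] = bbaba$bbcbcbabbcccaca
  rot[16] = baba$bbcbcbabbcccacab
  rot[17] = aba$bbcbcbabbcccacabb
  rot[18] = ba$bbcbcbabbcccacabba
  rot[19] = a$bbcbcbabbcccacabbab
  rot[20] = $bbcbcbabbcccacabbaba
Sorted (with $ < everything):
  sorted[0] = $bbcbcbabbcccacabbaba  (last char: 'a')
  sorted[1] = a$bbcbcbabbcccacabbab  (last char: 'b')
  sorted[2] = aba$bbcbcbabbcccacabb  (last char: 'b')
  sorted[3] = abbaba$bbcbcbabbcccac  (last char: 'c')
  sorted[4] = abbcccacabbaba$bbcbcb  (last char: 'b')
  sorted[5] = acabbaba$bbcbcbabbccc  (last char: 'c')
  sorted[6] = ba$bbcbcbabbcccacabba  (last char: 'a')
  sorted[7] = baba$bbcbcbabbcccacab  (last char: 'b')
  sorted[8] = babbcccacabbaba$bbcbc  (last char: 'c')
  sorted[9] = bbaba$bbcbcbabbcccaca  (last char: 'a')
  sorted[10] = bbcbcbabbcccacabbaba$  (last char: '$')
  sorted[11] = bbcccacabbaba$bbcbcba  (last char: 'a')
  sorted[12] = bcbabbcccacabbaba$bbc  (last char: 'c')
  sorted[13] = bcbcbabbcccacabbaba$b  (last char: 'b')
  sorted[14] = bcccacabbaba$bbcbcbab  (last char: 'b')
  sorted[15] = cabbaba$bbcbcbabbccca  (last char: 'a')
  sorted[16] = cacabbaba$bbcbcbabbcc  (last char: 'c')
  sorted[17] = cbabbcccacabbaba$bbcb  (last char: 'b')
  sorted[18] = cbcbabbcccacabbaba$bb  (last char: 'b')
  sorted[19] = ccacabbaba$bbcbcbabbc  (last char: 'c')
  sorted[20] = cccacabbaba$bbcbcbabb  (last char: 'b')
Last column: abbcbcabca$acbbacbbcb
Original string S is at sorted index 10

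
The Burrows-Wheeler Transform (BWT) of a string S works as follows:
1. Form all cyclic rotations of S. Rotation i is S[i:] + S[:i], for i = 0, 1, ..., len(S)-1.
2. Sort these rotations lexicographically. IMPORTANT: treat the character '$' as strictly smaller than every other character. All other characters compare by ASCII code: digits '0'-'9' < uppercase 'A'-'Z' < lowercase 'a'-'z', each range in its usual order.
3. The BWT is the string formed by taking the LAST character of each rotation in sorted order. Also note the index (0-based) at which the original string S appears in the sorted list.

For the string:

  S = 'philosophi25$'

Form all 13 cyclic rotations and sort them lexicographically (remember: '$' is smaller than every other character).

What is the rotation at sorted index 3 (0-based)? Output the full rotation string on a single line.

All 13 rotations (rotation i = S[i:]+S[:i]):
  rot[0] = philosophi25$
  rot[1] = hilosophi25$p
  rot[2] = ilosophi25$ph
  rot[3] = losophi25$phi
  rot[4] = osophi25$phil
  rot[5] = sophi25$philo
  rot[6] = ophi25$philos
  rot[7] = phi25$philoso
  rot[8] = hi25$philosop
  rot[9] = i25$philosoph
  rot[10] = 25$philosophi
  rot[11] = 5$philosophi2
  rot[12] = $philosophi25
Sorted (with $ < everything):
  sorted[0] = $philosophi25
  sorted[1] = 25$philosophi
  sorted[2] = 5$philosophi2
  sorted[3] = hi25$philosop
  sorted[4] = hilosophi25$p
  sorted[5] = i25$philosoph
  sorted[6] = ilosophi25$ph
  sorted[7] = losophi25$phi
  sorted[8] = ophi25$philos
  sorted[9] = osophi25$phil
  sorted[10] = phi25$philoso
  sorted[11] = philosophi25$
  sorted[12] = sophi25$philo
sorted[3] = hi25$philosop

Answer: hi25$philosop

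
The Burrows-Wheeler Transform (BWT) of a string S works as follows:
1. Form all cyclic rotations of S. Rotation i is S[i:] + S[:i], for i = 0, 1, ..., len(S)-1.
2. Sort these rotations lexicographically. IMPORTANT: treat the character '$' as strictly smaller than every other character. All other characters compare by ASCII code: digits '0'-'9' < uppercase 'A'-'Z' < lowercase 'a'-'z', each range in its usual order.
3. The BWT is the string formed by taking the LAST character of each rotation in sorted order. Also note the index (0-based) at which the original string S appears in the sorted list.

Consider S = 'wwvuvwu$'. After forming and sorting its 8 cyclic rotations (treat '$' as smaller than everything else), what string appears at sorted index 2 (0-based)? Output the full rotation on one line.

Answer: uvwu$wwv

Derivation:
All 8 rotations (rotation i = S[i:]+S[:i]):
  rot[0] = wwvuvwu$
  rot[1] = wvuvwu$w
  rot[2] = vuvwu$ww
  rot[3] = uvwu$wwv
  rot[4] = vwu$wwvu
  rot[5] = wu$wwvuv
  rot[6] = u$wwvuvw
  rot[7] = $wwvuvwu
Sorted (with $ < everything):
  sorted[0] = $wwvuvwu
  sorted[1] = u$wwvuvw
  sorted[2] = uvwu$wwv
  sorted[3] = vuvwu$ww
  sorted[4] = vwu$wwvu
  sorted[5] = wu$wwvuv
  sorted[6] = wvuvwu$w
  sorted[7] = wwvuvwu$
sorted[2] = uvwu$wwv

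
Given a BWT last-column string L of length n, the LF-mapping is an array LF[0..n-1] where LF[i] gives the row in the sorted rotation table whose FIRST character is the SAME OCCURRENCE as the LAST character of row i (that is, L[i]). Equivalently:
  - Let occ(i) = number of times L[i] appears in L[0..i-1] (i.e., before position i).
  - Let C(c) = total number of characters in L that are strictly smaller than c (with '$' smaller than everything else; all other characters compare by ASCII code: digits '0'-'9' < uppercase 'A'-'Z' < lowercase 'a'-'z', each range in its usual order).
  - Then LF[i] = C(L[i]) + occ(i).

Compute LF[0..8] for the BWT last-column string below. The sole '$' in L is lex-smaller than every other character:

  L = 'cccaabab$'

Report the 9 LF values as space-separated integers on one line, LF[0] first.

Char counts: '$':1, 'a':3, 'b':2, 'c':3
C (first-col start): C('$')=0, C('a')=1, C('b')=4, C('c')=6
L[0]='c': occ=0, LF[0]=C('c')+0=6+0=6
L[1]='c': occ=1, LF[1]=C('c')+1=6+1=7
L[2]='c': occ=2, LF[2]=C('c')+2=6+2=8
L[3]='a': occ=0, LF[3]=C('a')+0=1+0=1
L[4]='a': occ=1, LF[4]=C('a')+1=1+1=2
L[5]='b': occ=0, LF[5]=C('b')+0=4+0=4
L[6]='a': occ=2, LF[6]=C('a')+2=1+2=3
L[7]='b': occ=1, LF[7]=C('b')+1=4+1=5
L[8]='$': occ=0, LF[8]=C('$')+0=0+0=0

Answer: 6 7 8 1 2 4 3 5 0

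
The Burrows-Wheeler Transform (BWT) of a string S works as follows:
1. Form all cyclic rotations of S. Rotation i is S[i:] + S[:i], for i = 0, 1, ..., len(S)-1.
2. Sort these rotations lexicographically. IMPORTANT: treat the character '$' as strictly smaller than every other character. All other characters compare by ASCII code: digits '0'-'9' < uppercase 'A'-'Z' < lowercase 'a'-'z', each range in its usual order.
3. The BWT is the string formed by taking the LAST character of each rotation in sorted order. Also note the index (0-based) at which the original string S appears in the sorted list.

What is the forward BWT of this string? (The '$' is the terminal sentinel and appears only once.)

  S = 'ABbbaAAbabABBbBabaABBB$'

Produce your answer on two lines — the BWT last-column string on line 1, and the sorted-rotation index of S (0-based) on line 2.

Answer: Baab$ABBAAbBAbbbBaBbaAB
4

Derivation:
All 23 rotations (rotation i = S[i:]+S[:i]):
  rot[0] = ABbbaAAbabABBbBabaABBB$
  rot[1] = BbbaAAbabABBbBabaABBB$A
  rot[2] = bbaAAbabABBbBabaABBB$AB
  rot[3] = baAAbabABBbBabaABBB$ABb
  rot[4] = aAAbabABBbBabaABBB$ABbb
  rot[5] = AAbabABBbBabaABBB$ABbba
  rot[6] = AbabABBbBabaABBB$ABbbaA
  rot[7] = babABBbBabaABBB$ABbbaAA
  rot[8] = abABBbBabaABBB$ABbbaAAb
  rot[9] = bABBbBabaABBB$ABbbaAAba
  rot[10] = ABBbBabaABBB$ABbbaAAbab
  rot[11] = BBbBabaABBB$ABbbaAAbabA
  rot[12] = BbBabaABBB$ABbbaAAbabAB
  rot[13] = bBabaABBB$ABbbaAAbabABB
  rot[14] = BabaABBB$ABbbaAAbabABBb
  rot[15] = abaABBB$ABbbaAAbabABBbB
  rot[16] = baABBB$ABbbaAAbabABBbBa
  rot[17] = aABBB$ABbbaAAbabABBbBab
  rot[18] = ABBB$ABbbaAAbabABBbBaba
  rot[19] = BBB$ABbbaAAbabABBbBabaA
  rot[20] = BB$ABbbaAAbabABBbBabaAB
  rot[21] = B$ABbbaAAbabABBbBabaABB
  rot[22] = $ABbbaAAbabABBbBabaABBB
Sorted (with $ < everything):
  sorted[0] = $ABbbaAAbabABBbBabaABBB  (last char: 'B')
  sorted[1] = AAbabABBbBabaABBB$ABbba  (last char: 'a')
  sorted[2] = ABBB$ABbbaAAbabABBbBaba  (last char: 'a')
  sorted[3] = ABBbBabaABBB$ABbbaAAbab  (last char: 'b')
  sorted[4] = ABbbaAAbabABBbBabaABBB$  (last char: '$')
  sorted[5] = AbabABBbBabaABBB$ABbbaA  (last char: 'A')
  sorted[6] = B$ABbbaAAbabABBbBabaABB  (last char: 'B')
  sorted[7] = BB$ABbbaAAbabABBbBabaAB  (last char: 'B')
  sorted[8] = BBB$ABbbaAAbabABBbBabaA  (last char: 'A')
  sorted[9] = BBbBabaABBB$ABbbaAAbabA  (last char: 'A')
  sorted[10] = BabaABBB$ABbbaAAbabABBb  (last char: 'b')
  sorted[11] = BbBabaABBB$ABbbaAAbabAB  (last char: 'B')
  sorted[12] = BbbaAAbabABBbBabaABBB$A  (last char: 'A')
  sorted[13] = aAAbabABBbBabaABBB$ABbb  (last char: 'b')
  sorted[14] = aABBB$ABbbaAAbabABBbBab  (last char: 'b')
  sorted[15] = abABBbBabaABBB$ABbbaAAb  (last char: 'b')
  sorted[16] = abaABBB$ABbbaAAbabABBbB  (last char: 'B')
  sorted[17] = bABBbBabaABBB$ABbbaAAba  (last char: 'a')
  sorted[18] = bBabaABBB$ABbbaAAbabABB  (last char: 'B')
  sorted[19] = baAAbabABBbBabaABBB$ABb  (last char: 'b')
  sorted[20] = baABBB$ABbbaAAbabABBbBa  (last char: 'a')
  sorted[21] = babABBbBabaABBB$ABbbaAA  (last char: 'A')
  sorted[22] = bbaAAbabABBbBabaABBB$AB  (last char: 'B')
Last column: Baab$ABBAAbBAbbbBaBbaAB
Original string S is at sorted index 4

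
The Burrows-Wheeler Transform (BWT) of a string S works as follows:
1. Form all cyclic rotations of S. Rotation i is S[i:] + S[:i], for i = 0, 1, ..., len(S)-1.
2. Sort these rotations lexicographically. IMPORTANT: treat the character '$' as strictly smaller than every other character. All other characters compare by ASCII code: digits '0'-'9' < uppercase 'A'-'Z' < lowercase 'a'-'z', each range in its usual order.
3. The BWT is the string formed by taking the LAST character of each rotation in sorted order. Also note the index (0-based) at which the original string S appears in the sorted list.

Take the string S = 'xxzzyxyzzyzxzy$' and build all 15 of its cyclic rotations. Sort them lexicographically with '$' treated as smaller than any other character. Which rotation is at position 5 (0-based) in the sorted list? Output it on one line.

All 15 rotations (rotation i = S[i:]+S[:i]):
  rot[0] = xxzzyxyzzyzxzy$
  rot[1] = xzzyxyzzyzxzy$x
  rot[2] = zzyxyzzyzxzy$xx
  rot[3] = zyxyzzyzxzy$xxz
  rot[4] = yxyzzyzxzy$xxzz
  rot[5] = xyzzyzxzy$xxzzy
  rot[6] = yzzyzxzy$xxzzyx
  rot[7] = zzyzxzy$xxzzyxy
  rot[8] = zyzxzy$xxzzyxyz
  rot[9] = yzxzy$xxzzyxyzz
  rot[10] = zxzy$xxzzyxyzzy
  rot[11] = xzy$xxzzyxyzzyz
  rot[12] = zy$xxzzyxyzzyzx
  rot[13] = y$xxzzyxyzzyzxz
  rot[14] = $xxzzyxyzzyzxzy
Sorted (with $ < everything):
  sorted[0] = $xxzzyxyzzyzxzy
  sorted[1] = xxzzyxyzzyzxzy$
  sorted[2] = xyzzyzxzy$xxzzy
  sorted[3] = xzy$xxzzyxyzzyz
  sorted[4] = xzzyxyzzyzxzy$x
  sorted[5] = y$xxzzyxyzzyzxz
  sorted[6] = yxyzzyzxzy$xxzz
  sorted[7] = yzxzy$xxzzyxyzz
  sorted[8] = yzzyzxzy$xxzzyx
  sorted[9] = zxzy$xxzzyxyzzy
  sorted[10] = zy$xxzzyxyzzyzx
  sorted[11] = zyxyzzyzxzy$xxz
  sorted[12] = zyzxzy$xxzzyxyz
  sorted[13] = zzyxyzzyzxzy$xx
  sorted[14] = zzyzxzy$xxzzyxy
sorted[5] = y$xxzzyxyzzyzxz

Answer: y$xxzzyxyzzyzxz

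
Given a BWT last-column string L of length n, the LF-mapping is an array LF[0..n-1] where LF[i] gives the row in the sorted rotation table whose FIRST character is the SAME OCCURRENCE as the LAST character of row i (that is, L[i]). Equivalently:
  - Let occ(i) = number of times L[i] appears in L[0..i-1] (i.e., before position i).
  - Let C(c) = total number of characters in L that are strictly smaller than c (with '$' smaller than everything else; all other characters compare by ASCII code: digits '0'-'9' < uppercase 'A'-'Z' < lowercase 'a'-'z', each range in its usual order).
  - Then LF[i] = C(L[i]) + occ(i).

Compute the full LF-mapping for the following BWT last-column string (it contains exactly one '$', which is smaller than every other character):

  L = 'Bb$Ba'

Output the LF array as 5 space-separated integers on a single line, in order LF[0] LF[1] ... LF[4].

Char counts: '$':1, 'B':2, 'a':1, 'b':1
C (first-col start): C('$')=0, C('B')=1, C('a')=3, C('b')=4
L[0]='B': occ=0, LF[0]=C('B')+0=1+0=1
L[1]='b': occ=0, LF[1]=C('b')+0=4+0=4
L[2]='$': occ=0, LF[2]=C('$')+0=0+0=0
L[3]='B': occ=1, LF[3]=C('B')+1=1+1=2
L[4]='a': occ=0, LF[4]=C('a')+0=3+0=3

Answer: 1 4 0 2 3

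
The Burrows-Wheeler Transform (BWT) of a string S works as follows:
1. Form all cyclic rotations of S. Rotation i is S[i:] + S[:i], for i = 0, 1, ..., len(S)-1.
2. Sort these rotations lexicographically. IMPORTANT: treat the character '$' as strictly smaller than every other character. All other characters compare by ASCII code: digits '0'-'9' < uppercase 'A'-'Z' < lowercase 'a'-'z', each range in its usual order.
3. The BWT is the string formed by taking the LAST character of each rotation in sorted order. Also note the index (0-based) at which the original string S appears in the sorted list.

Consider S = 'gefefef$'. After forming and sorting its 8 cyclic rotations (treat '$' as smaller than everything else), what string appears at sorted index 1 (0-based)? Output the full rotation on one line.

Answer: ef$gefef

Derivation:
All 8 rotations (rotation i = S[i:]+S[:i]):
  rot[0] = gefefef$
  rot[1] = efefef$g
  rot[2] = fefef$ge
  rot[3] = efef$gef
  rot[4] = fef$gefe
  rot[5] = ef$gefef
  rot[6] = f$gefefe
  rot[7] = $gefefef
Sorted (with $ < everything):
  sorted[0] = $gefefef
  sorted[1] = ef$gefef
  sorted[2] = efef$gef
  sorted[3] = efefef$g
  sorted[4] = f$gefefe
  sorted[5] = fef$gefe
  sorted[6] = fefef$ge
  sorted[7] = gefefef$
sorted[1] = ef$gefef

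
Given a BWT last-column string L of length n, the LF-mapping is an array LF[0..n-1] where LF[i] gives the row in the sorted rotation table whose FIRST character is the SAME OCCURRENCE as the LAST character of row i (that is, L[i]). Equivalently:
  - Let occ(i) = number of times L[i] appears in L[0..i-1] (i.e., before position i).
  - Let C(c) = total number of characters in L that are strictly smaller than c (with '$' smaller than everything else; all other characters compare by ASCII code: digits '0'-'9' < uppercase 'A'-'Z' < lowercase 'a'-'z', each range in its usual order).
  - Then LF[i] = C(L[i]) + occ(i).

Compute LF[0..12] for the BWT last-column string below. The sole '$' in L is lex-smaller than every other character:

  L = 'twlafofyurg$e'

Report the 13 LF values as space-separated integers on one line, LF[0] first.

Answer: 9 11 6 1 3 7 4 12 10 8 5 0 2

Derivation:
Char counts: '$':1, 'a':1, 'e':1, 'f':2, 'g':1, 'l':1, 'o':1, 'r':1, 't':1, 'u':1, 'w':1, 'y':1
C (first-col start): C('$')=0, C('a')=1, C('e')=2, C('f')=3, C('g')=5, C('l')=6, C('o')=7, C('r')=8, C('t')=9, C('u')=10, C('w')=11, C('y')=12
L[0]='t': occ=0, LF[0]=C('t')+0=9+0=9
L[1]='w': occ=0, LF[1]=C('w')+0=11+0=11
L[2]='l': occ=0, LF[2]=C('l')+0=6+0=6
L[3]='a': occ=0, LF[3]=C('a')+0=1+0=1
L[4]='f': occ=0, LF[4]=C('f')+0=3+0=3
L[5]='o': occ=0, LF[5]=C('o')+0=7+0=7
L[6]='f': occ=1, LF[6]=C('f')+1=3+1=4
L[7]='y': occ=0, LF[7]=C('y')+0=12+0=12
L[8]='u': occ=0, LF[8]=C('u')+0=10+0=10
L[9]='r': occ=0, LF[9]=C('r')+0=8+0=8
L[10]='g': occ=0, LF[10]=C('g')+0=5+0=5
L[11]='$': occ=0, LF[11]=C('$')+0=0+0=0
L[12]='e': occ=0, LF[12]=C('e')+0=2+0=2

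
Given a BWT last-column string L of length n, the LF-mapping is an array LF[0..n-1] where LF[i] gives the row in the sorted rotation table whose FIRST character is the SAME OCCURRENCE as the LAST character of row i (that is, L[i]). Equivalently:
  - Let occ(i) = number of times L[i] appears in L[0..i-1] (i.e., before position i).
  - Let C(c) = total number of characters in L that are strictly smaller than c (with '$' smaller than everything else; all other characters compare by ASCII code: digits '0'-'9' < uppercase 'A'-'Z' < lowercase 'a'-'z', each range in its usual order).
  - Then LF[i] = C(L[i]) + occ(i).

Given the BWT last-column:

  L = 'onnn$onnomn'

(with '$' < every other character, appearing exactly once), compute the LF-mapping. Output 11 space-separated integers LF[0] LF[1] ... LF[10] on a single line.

Answer: 8 2 3 4 0 9 5 6 10 1 7

Derivation:
Char counts: '$':1, 'm':1, 'n':6, 'o':3
C (first-col start): C('$')=0, C('m')=1, C('n')=2, C('o')=8
L[0]='o': occ=0, LF[0]=C('o')+0=8+0=8
L[1]='n': occ=0, LF[1]=C('n')+0=2+0=2
L[2]='n': occ=1, LF[2]=C('n')+1=2+1=3
L[3]='n': occ=2, LF[3]=C('n')+2=2+2=4
L[4]='$': occ=0, LF[4]=C('$')+0=0+0=0
L[5]='o': occ=1, LF[5]=C('o')+1=8+1=9
L[6]='n': occ=3, LF[6]=C('n')+3=2+3=5
L[7]='n': occ=4, LF[7]=C('n')+4=2+4=6
L[8]='o': occ=2, LF[8]=C('o')+2=8+2=10
L[9]='m': occ=0, LF[9]=C('m')+0=1+0=1
L[10]='n': occ=5, LF[10]=C('n')+5=2+5=7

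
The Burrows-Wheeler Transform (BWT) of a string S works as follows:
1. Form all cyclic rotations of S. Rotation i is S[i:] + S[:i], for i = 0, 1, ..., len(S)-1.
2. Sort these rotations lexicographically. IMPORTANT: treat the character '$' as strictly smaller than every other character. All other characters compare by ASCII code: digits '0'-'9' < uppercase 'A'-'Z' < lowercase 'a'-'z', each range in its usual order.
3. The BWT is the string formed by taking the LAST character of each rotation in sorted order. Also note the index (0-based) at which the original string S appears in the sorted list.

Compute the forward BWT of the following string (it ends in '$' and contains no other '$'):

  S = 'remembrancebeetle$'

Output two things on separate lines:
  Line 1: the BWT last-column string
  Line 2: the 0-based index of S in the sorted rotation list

All 18 rotations (rotation i = S[i:]+S[:i]):
  rot[0] = remembrancebeetle$
  rot[1] = emembrancebeetle$r
  rot[2] = membrancebeetle$re
  rot[3] = embrancebeetle$rem
  rot[4] = mbrancebeetle$reme
  rot[5] = brancebeetle$remem
  rot[6] = rancebeetle$rememb
  rot[7] = ancebeetle$remembr
  rot[8] = ncebeetle$remembra
  rot[9] = cebeetle$remembran
  rot[10] = ebeetle$remembranc
  rot[11] = beetle$remembrance
  rot[12] = eetle$remembranceb
  rot[13] = etle$remembrancebe
  rot[14] = tle$remembrancebee
  rot[15] = le$remembrancebeet
  rot[16] = e$remembrancebeetl
  rot[17] = $remembrancebeetle
Sorted (with $ < everything):
  sorted[0] = $remembrancebeetle  (last char: 'e')
  sorted[1] = ancebeetle$remembr  (last char: 'r')
  sorted[2] = beetle$remembrance  (last char: 'e')
  sorted[3] = brancebeetle$remem  (last char: 'm')
  sorted[4] = cebeetle$remembran  (last char: 'n')
  sorted[5] = e$remembrancebeetl  (last char: 'l')
  sorted[6] = ebeetle$remembranc  (last char: 'c')
  sorted[7] = eetle$remembranceb  (last char: 'b')
  sorted[8] = embrancebeetle$rem  (last char: 'm')
  sorted[9] = emembrancebeetle$r  (last char: 'r')
  sorted[10] = etle$remembrancebe  (last char: 'e')
  sorted[11] = le$remembrancebeet  (last char: 't')
  sorted[12] = mbrancebeetle$reme  (last char: 'e')
  sorted[13] = membrancebeetle$re  (last char: 'e')
  sorted[14] = ncebeetle$remembra  (last char: 'a')
  sorted[15] = rancebeetle$rememb  (last char: 'b')
  sorted[16] = remembrancebeetle$  (last char: '$')
  sorted[17] = tle$remembrancebee  (last char: 'e')
Last column: eremnlcbmreteeab$e
Original string S is at sorted index 16

Answer: eremnlcbmreteeab$e
16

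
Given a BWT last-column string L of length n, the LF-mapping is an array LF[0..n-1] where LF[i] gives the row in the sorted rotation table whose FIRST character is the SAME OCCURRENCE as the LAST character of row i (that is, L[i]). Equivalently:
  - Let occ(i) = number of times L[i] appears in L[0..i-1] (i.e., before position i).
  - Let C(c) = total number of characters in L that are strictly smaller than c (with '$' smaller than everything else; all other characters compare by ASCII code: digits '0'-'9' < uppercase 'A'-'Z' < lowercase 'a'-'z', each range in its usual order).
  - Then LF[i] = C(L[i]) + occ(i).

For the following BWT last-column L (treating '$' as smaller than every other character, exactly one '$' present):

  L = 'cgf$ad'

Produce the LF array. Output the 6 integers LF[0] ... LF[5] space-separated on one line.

Answer: 2 5 4 0 1 3

Derivation:
Char counts: '$':1, 'a':1, 'c':1, 'd':1, 'f':1, 'g':1
C (first-col start): C('$')=0, C('a')=1, C('c')=2, C('d')=3, C('f')=4, C('g')=5
L[0]='c': occ=0, LF[0]=C('c')+0=2+0=2
L[1]='g': occ=0, LF[1]=C('g')+0=5+0=5
L[2]='f': occ=0, LF[2]=C('f')+0=4+0=4
L[3]='$': occ=0, LF[3]=C('$')+0=0+0=0
L[4]='a': occ=0, LF[4]=C('a')+0=1+0=1
L[5]='d': occ=0, LF[5]=C('d')+0=3+0=3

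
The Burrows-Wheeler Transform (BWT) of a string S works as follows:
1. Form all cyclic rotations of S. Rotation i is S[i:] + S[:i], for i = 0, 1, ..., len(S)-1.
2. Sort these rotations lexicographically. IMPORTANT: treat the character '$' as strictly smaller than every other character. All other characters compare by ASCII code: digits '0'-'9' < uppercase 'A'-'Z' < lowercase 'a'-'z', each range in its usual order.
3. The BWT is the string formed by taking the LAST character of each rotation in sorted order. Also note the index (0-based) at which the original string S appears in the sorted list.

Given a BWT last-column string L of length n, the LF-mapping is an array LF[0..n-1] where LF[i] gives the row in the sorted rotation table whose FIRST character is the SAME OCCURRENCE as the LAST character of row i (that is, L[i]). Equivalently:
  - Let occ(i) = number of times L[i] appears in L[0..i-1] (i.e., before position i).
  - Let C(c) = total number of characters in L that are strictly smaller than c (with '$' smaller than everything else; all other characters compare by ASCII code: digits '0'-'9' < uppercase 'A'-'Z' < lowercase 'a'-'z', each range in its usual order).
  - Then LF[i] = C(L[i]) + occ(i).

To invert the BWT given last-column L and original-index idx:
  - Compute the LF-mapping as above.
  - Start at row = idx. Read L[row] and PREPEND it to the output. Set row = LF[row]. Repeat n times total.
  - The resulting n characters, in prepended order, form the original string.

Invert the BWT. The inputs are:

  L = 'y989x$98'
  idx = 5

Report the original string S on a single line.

LF mapping: 7 3 1 4 6 0 5 2
Walk LF starting at row 5, prepending L[row]:
  step 1: row=5, L[5]='$', prepend. Next row=LF[5]=0
  step 2: row=0, L[0]='y', prepend. Next row=LF[0]=7
  step 3: row=7, L[7]='8', prepend. Next row=LF[7]=2
  step 4: row=2, L[2]='8', prepend. Next row=LF[2]=1
  step 5: row=1, L[1]='9', prepend. Next row=LF[1]=3
  step 6: row=3, L[3]='9', prepend. Next row=LF[3]=4
  step 7: row=4, L[4]='x', prepend. Next row=LF[4]=6
  step 8: row=6, L[6]='9', prepend. Next row=LF[6]=5
Reversed output: 9x9988y$

Answer: 9x9988y$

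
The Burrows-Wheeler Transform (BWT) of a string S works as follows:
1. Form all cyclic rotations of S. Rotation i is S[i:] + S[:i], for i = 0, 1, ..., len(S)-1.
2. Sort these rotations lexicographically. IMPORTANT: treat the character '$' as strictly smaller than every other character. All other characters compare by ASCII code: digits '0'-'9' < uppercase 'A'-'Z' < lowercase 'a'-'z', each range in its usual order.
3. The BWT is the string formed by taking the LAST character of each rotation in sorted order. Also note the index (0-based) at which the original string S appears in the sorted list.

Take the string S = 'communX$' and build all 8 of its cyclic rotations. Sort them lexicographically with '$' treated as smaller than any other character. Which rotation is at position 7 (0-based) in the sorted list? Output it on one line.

All 8 rotations (rotation i = S[i:]+S[:i]):
  rot[0] = communX$
  rot[1] = ommunX$c
  rot[2] = mmunX$co
  rot[3] = munX$com
  rot[4] = unX$comm
  rot[5] = nX$commu
  rot[6] = X$commun
  rot[7] = $communX
Sorted (with $ < everything):
  sorted[0] = $communX
  sorted[1] = X$commun
  sorted[2] = communX$
  sorted[3] = mmunX$co
  sorted[4] = munX$com
  sorted[5] = nX$commu
  sorted[6] = ommunX$c
  sorted[7] = unX$comm
sorted[7] = unX$comm

Answer: unX$comm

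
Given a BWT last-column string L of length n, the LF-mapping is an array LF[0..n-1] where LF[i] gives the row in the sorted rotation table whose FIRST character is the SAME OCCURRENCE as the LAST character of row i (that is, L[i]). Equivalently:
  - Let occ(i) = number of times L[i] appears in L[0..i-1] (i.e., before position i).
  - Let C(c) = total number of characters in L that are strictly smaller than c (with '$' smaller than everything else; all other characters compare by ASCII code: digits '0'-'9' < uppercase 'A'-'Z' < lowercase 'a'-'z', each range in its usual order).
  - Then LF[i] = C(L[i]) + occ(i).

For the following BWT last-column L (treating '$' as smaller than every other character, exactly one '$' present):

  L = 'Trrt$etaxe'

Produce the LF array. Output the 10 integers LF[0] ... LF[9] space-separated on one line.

Answer: 1 5 6 7 0 3 8 2 9 4

Derivation:
Char counts: '$':1, 'T':1, 'a':1, 'e':2, 'r':2, 't':2, 'x':1
C (first-col start): C('$')=0, C('T')=1, C('a')=2, C('e')=3, C('r')=5, C('t')=7, C('x')=9
L[0]='T': occ=0, LF[0]=C('T')+0=1+0=1
L[1]='r': occ=0, LF[1]=C('r')+0=5+0=5
L[2]='r': occ=1, LF[2]=C('r')+1=5+1=6
L[3]='t': occ=0, LF[3]=C('t')+0=7+0=7
L[4]='$': occ=0, LF[4]=C('$')+0=0+0=0
L[5]='e': occ=0, LF[5]=C('e')+0=3+0=3
L[6]='t': occ=1, LF[6]=C('t')+1=7+1=8
L[7]='a': occ=0, LF[7]=C('a')+0=2+0=2
L[8]='x': occ=0, LF[8]=C('x')+0=9+0=9
L[9]='e': occ=1, LF[9]=C('e')+1=3+1=4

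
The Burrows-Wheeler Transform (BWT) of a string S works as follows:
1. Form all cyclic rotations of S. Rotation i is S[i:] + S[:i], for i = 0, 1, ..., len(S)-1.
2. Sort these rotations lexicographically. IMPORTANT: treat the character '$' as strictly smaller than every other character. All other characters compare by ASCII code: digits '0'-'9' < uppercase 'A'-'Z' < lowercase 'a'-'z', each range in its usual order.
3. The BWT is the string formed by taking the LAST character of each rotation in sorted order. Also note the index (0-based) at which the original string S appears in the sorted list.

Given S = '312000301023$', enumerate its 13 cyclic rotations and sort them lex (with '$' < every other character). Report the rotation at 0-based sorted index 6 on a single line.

Answer: 1023$31200030

Derivation:
All 13 rotations (rotation i = S[i:]+S[:i]):
  rot[0] = 312000301023$
  rot[1] = 12000301023$3
  rot[2] = 2000301023$31
  rot[3] = 000301023$312
  rot[4] = 00301023$3120
  rot[5] = 0301023$31200
  rot[6] = 301023$312000
  rot[7] = 01023$3120003
  rot[8] = 1023$31200030
  rot[9] = 023$312000301
  rot[10] = 23$3120003010
  rot[11] = 3$31200030102
  rot[12] = $312000301023
Sorted (with $ < everything):
  sorted[0] = $312000301023
  sorted[1] = 000301023$312
  sorted[2] = 00301023$3120
  sorted[3] = 01023$3120003
  sorted[4] = 023$312000301
  sorted[5] = 0301023$31200
  sorted[6] = 1023$31200030
  sorted[7] = 12000301023$3
  sorted[8] = 2000301023$31
  sorted[9] = 23$3120003010
  sorted[10] = 3$31200030102
  sorted[11] = 301023$312000
  sorted[12] = 312000301023$
sorted[6] = 1023$31200030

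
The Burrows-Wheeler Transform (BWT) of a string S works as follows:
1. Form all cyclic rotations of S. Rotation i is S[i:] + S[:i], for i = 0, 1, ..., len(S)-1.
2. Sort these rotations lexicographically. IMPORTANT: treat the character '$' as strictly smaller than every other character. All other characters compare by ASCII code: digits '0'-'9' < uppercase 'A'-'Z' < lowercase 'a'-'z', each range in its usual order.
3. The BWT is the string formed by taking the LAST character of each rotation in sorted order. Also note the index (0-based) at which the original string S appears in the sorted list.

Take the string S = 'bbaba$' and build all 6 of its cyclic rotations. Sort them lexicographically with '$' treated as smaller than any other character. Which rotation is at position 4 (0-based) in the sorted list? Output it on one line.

All 6 rotations (rotation i = S[i:]+S[:i]):
  rot[0] = bbaba$
  rot[1] = baba$b
  rot[2] = aba$bb
  rot[3] = ba$bba
  rot[4] = a$bbab
  rot[5] = $bbaba
Sorted (with $ < everything):
  sorted[0] = $bbaba
  sorted[1] = a$bbab
  sorted[2] = aba$bb
  sorted[3] = ba$bba
  sorted[4] = baba$b
  sorted[5] = bbaba$
sorted[4] = baba$b

Answer: baba$b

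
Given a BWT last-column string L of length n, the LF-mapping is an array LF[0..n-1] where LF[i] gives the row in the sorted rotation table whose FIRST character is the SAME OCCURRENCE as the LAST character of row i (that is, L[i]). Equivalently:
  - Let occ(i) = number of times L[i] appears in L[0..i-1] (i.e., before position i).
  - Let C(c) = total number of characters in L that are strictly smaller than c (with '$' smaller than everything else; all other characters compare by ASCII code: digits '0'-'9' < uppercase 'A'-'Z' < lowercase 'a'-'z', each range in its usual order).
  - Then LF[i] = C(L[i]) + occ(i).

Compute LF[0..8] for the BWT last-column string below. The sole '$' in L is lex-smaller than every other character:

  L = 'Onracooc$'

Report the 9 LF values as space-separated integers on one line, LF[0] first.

Char counts: '$':1, 'O':1, 'a':1, 'c':2, 'n':1, 'o':2, 'r':1
C (first-col start): C('$')=0, C('O')=1, C('a')=2, C('c')=3, C('n')=5, C('o')=6, C('r')=8
L[0]='O': occ=0, LF[0]=C('O')+0=1+0=1
L[1]='n': occ=0, LF[1]=C('n')+0=5+0=5
L[2]='r': occ=0, LF[2]=C('r')+0=8+0=8
L[3]='a': occ=0, LF[3]=C('a')+0=2+0=2
L[4]='c': occ=0, LF[4]=C('c')+0=3+0=3
L[5]='o': occ=0, LF[5]=C('o')+0=6+0=6
L[6]='o': occ=1, LF[6]=C('o')+1=6+1=7
L[7]='c': occ=1, LF[7]=C('c')+1=3+1=4
L[8]='$': occ=0, LF[8]=C('$')+0=0+0=0

Answer: 1 5 8 2 3 6 7 4 0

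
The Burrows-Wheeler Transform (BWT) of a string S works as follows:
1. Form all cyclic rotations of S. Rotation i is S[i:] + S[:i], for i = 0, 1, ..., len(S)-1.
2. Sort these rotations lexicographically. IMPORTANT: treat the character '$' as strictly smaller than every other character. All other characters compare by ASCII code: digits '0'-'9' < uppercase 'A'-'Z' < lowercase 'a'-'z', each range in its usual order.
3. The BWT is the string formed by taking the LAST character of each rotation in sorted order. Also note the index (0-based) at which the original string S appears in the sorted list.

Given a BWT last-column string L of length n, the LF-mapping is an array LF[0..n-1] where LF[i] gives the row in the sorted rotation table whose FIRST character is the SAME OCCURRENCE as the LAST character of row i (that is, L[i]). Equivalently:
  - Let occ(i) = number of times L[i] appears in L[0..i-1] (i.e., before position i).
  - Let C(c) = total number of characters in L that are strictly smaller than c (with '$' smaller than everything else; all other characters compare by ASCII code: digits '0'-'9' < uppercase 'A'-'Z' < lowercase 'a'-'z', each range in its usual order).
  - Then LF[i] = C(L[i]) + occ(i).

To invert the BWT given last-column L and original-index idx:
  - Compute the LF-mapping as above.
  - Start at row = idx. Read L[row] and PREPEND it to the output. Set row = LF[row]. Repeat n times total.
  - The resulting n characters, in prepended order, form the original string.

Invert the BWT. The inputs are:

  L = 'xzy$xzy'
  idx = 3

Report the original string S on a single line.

Answer: yxyzzx$

Derivation:
LF mapping: 1 5 3 0 2 6 4
Walk LF starting at row 3, prepending L[row]:
  step 1: row=3, L[3]='$', prepend. Next row=LF[3]=0
  step 2: row=0, L[0]='x', prepend. Next row=LF[0]=1
  step 3: row=1, L[1]='z', prepend. Next row=LF[1]=5
  step 4: row=5, L[5]='z', prepend. Next row=LF[5]=6
  step 5: row=6, L[6]='y', prepend. Next row=LF[6]=4
  step 6: row=4, L[4]='x', prepend. Next row=LF[4]=2
  step 7: row=2, L[2]='y', prepend. Next row=LF[2]=3
Reversed output: yxyzzx$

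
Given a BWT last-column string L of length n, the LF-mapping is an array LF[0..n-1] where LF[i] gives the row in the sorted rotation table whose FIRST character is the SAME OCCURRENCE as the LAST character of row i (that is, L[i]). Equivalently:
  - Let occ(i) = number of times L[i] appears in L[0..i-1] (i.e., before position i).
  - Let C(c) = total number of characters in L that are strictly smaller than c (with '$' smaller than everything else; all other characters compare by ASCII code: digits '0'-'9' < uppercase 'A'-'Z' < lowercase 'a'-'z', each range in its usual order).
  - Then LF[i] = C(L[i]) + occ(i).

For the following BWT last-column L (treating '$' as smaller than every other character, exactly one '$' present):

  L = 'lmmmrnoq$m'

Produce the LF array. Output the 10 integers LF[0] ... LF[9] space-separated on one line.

Char counts: '$':1, 'l':1, 'm':4, 'n':1, 'o':1, 'q':1, 'r':1
C (first-col start): C('$')=0, C('l')=1, C('m')=2, C('n')=6, C('o')=7, C('q')=8, C('r')=9
L[0]='l': occ=0, LF[0]=C('l')+0=1+0=1
L[1]='m': occ=0, LF[1]=C('m')+0=2+0=2
L[2]='m': occ=1, LF[2]=C('m')+1=2+1=3
L[3]='m': occ=2, LF[3]=C('m')+2=2+2=4
L[4]='r': occ=0, LF[4]=C('r')+0=9+0=9
L[5]='n': occ=0, LF[5]=C('n')+0=6+0=6
L[6]='o': occ=0, LF[6]=C('o')+0=7+0=7
L[7]='q': occ=0, LF[7]=C('q')+0=8+0=8
L[8]='$': occ=0, LF[8]=C('$')+0=0+0=0
L[9]='m': occ=3, LF[9]=C('m')+3=2+3=5

Answer: 1 2 3 4 9 6 7 8 0 5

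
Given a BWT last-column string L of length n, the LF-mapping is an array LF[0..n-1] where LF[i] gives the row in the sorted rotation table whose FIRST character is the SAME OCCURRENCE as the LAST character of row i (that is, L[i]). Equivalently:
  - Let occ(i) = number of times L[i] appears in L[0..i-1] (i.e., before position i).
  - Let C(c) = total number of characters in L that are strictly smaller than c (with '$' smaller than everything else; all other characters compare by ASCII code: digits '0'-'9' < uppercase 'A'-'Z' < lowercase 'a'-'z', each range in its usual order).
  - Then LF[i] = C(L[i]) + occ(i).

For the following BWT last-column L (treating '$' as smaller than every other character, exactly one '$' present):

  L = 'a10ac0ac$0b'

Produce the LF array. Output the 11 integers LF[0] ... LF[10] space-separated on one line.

Char counts: '$':1, '0':3, '1':1, 'a':3, 'b':1, 'c':2
C (first-col start): C('$')=0, C('0')=1, C('1')=4, C('a')=5, C('b')=8, C('c')=9
L[0]='a': occ=0, LF[0]=C('a')+0=5+0=5
L[1]='1': occ=0, LF[1]=C('1')+0=4+0=4
L[2]='0': occ=0, LF[2]=C('0')+0=1+0=1
L[3]='a': occ=1, LF[3]=C('a')+1=5+1=6
L[4]='c': occ=0, LF[4]=C('c')+0=9+0=9
L[5]='0': occ=1, LF[5]=C('0')+1=1+1=2
L[6]='a': occ=2, LF[6]=C('a')+2=5+2=7
L[7]='c': occ=1, LF[7]=C('c')+1=9+1=10
L[8]='$': occ=0, LF[8]=C('$')+0=0+0=0
L[9]='0': occ=2, LF[9]=C('0')+2=1+2=3
L[10]='b': occ=0, LF[10]=C('b')+0=8+0=8

Answer: 5 4 1 6 9 2 7 10 0 3 8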